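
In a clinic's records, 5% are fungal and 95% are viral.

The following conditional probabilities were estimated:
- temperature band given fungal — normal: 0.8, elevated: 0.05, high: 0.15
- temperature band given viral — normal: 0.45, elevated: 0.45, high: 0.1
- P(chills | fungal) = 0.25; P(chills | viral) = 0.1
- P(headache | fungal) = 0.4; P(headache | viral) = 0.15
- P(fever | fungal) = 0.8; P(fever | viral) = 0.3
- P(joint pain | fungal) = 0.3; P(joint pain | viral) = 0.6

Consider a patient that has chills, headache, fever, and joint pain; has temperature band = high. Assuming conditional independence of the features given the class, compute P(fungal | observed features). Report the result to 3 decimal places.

fungal: 0.05 × 0.15 × 0.25 × 0.4 × 0.8 × 0.3 = 0.00018
viral: 0.95 × 0.1 × 0.1 × 0.15 × 0.3 × 0.6 = 0.0002565
P(fungal | x) = 0.00018 / 0.0004365 ≈ 0.412

0.412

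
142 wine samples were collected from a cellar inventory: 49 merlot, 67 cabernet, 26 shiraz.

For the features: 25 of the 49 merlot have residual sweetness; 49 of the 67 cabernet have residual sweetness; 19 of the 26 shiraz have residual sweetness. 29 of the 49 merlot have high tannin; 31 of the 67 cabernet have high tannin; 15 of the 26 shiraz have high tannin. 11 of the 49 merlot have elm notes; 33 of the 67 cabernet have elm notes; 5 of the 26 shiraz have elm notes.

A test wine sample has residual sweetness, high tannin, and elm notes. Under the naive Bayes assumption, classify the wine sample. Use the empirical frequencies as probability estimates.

cabernet

merlot: (49/142) × (25/49) × (29/49) × (11/49) ≈ 0.0233911
cabernet: (67/142) × (49/67) × (31/67) × (33/67) ≈ 0.0786382
shiraz: (26/142) × (19/26) × (15/26) × (5/26) ≈ 0.014845
Highest score → cabernet.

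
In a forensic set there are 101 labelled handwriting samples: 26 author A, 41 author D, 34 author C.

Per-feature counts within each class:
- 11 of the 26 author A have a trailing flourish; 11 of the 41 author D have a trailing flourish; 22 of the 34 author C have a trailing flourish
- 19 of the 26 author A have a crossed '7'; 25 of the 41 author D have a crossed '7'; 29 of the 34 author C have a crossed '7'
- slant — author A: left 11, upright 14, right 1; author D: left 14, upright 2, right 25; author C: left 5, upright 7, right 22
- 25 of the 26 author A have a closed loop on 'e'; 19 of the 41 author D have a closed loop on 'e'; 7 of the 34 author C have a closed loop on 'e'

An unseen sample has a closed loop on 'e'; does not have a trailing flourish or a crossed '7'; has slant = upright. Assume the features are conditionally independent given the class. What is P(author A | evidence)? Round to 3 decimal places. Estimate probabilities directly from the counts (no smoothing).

0.860

author A: (26/101) × (15/26) × (7/26) × (14/26) × (25/26) ≈ 0.0207022
author D: (41/101) × (30/41) × (16/41) × (2/41) × (19/41) ≈ 0.00262031
author C: (34/101) × (12/34) × (5/34) × (7/34) × (7/34) ≈ 0.000740609
P(author A | x) = 0.0207022 / 0.024063119 ≈ 0.860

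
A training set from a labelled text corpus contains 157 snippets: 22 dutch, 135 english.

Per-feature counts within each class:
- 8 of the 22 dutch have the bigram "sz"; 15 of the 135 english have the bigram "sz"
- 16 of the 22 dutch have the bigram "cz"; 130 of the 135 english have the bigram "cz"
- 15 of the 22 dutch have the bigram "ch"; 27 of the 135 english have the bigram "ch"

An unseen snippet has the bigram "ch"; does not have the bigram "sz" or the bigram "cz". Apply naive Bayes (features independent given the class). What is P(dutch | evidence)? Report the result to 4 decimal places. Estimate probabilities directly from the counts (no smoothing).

0.7455

dutch: (22/157) × (14/22) × (6/22) × (15/22) ≈ 0.0165816
english: (135/157) × (120/135) × (5/135) × (27/135) ≈ 0.00566171
P(dutch | x) = 0.0165816 / 0.02224331 ≈ 0.7455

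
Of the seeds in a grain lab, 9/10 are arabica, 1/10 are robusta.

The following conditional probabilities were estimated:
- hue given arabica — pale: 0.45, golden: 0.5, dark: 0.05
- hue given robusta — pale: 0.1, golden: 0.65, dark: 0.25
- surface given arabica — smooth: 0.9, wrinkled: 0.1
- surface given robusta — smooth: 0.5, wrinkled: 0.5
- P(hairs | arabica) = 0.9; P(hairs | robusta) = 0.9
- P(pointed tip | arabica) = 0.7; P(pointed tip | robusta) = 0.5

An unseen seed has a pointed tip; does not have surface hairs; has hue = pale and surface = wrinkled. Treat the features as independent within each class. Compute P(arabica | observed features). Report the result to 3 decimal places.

arabica: 0.9 × 0.45 × 0.1 × (1−0.9) × 0.7 = 0.002835
robusta: 0.1 × 0.1 × 0.5 × (1−0.9) × 0.5 = 0.00025
P(arabica | x) = 0.002835 / 0.003085 ≈ 0.919

0.919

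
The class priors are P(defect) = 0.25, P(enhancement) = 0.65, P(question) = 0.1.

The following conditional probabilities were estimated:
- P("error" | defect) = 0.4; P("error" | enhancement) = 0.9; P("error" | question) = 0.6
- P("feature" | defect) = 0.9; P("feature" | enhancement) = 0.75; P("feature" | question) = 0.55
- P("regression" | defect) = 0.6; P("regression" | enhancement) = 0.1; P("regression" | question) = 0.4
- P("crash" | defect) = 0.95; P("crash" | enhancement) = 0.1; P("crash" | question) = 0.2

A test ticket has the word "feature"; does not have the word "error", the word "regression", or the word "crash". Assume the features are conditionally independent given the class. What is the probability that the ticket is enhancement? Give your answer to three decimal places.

defect: 0.25 × (1−0.4) × 0.9 × (1−0.6) × (1−0.95) = 0.0027
enhancement: 0.65 × (1−0.9) × 0.75 × (1−0.1) × (1−0.1) = 0.0394875
question: 0.1 × (1−0.6) × 0.55 × (1−0.4) × (1−0.2) = 0.01056
P(enhancement | x) = 0.0394875 / 0.0527475 ≈ 0.749

0.749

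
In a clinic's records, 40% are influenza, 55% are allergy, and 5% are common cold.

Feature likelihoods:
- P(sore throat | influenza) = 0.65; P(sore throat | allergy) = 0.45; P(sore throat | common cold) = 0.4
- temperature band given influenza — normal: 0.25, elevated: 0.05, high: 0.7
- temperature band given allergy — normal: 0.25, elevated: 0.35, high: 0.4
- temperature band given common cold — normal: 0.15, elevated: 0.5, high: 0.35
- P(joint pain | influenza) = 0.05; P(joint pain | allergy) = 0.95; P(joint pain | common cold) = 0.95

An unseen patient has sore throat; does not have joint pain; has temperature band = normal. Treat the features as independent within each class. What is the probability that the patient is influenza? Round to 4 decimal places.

influenza: 0.4 × 0.65 × 0.25 × (1−0.05) = 0.06175
allergy: 0.55 × 0.45 × 0.25 × (1−0.95) = 0.00309375
common cold: 0.05 × 0.4 × 0.15 × (1−0.95) = 0.00015
P(influenza | x) = 0.06175 / 0.06499375 ≈ 0.9501

0.9501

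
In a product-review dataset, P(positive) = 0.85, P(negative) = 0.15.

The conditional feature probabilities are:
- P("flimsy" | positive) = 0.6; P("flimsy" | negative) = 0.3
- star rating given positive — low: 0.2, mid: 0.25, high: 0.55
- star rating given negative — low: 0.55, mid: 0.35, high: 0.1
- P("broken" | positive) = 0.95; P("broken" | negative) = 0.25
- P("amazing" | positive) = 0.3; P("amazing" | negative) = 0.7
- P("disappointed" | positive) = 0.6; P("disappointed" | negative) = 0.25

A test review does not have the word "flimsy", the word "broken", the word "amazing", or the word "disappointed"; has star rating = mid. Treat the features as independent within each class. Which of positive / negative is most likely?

negative

positive: 0.85 × (1−0.6) × 0.25 × (1−0.95) × (1−0.3) × (1−0.6) = 0.00119
negative: 0.15 × (1−0.3) × 0.35 × (1−0.25) × (1−0.7) × (1−0.25) = 0.0062015625
Highest score → negative.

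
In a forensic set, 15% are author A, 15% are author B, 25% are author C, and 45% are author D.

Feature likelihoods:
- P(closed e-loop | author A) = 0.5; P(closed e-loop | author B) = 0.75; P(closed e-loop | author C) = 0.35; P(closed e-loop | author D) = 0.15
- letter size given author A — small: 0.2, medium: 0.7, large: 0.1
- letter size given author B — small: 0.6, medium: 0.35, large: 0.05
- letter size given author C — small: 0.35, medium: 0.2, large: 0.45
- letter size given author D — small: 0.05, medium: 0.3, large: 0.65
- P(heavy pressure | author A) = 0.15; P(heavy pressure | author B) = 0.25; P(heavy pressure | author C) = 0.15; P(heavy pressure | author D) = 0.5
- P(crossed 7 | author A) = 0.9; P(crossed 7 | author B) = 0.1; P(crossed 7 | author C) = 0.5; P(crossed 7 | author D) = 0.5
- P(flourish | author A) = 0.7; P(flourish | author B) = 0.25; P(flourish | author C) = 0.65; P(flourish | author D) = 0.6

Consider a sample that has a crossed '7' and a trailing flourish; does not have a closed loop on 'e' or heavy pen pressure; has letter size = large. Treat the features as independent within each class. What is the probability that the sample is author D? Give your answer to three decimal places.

0.606

author A: 0.15 × (1−0.5) × 0.1 × (1−0.15) × 0.9 × 0.7 = 0.00401625
author B: 0.15 × (1−0.75) × 0.05 × (1−0.25) × 0.1 × 0.25 = 0.00003515625
author C: 0.25 × (1−0.35) × 0.45 × (1−0.15) × 0.5 × 0.65 = 0.02020078125
author D: 0.45 × (1−0.15) × 0.65 × (1−0.5) × 0.5 × 0.6 = 0.03729375
P(author D | x) = 0.03729375 / 0.0615459375 ≈ 0.606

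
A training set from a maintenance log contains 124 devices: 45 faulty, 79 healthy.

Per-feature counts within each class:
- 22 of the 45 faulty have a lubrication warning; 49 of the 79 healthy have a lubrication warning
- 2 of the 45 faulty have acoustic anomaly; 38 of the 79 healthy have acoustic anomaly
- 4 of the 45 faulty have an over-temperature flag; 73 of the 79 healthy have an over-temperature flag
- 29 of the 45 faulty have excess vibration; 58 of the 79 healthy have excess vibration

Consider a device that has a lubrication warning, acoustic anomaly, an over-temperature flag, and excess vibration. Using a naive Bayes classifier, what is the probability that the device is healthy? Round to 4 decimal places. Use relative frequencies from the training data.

0.9965

faulty: (45/124) × (22/45) × (2/45) × (4/45) × (29/45) ≈ 0.000451701
healthy: (79/124) × (49/79) × (38/79) × (73/79) × (58/79) ≈ 0.128952
P(healthy | x) = 0.128952 / 0.129403701 ≈ 0.9965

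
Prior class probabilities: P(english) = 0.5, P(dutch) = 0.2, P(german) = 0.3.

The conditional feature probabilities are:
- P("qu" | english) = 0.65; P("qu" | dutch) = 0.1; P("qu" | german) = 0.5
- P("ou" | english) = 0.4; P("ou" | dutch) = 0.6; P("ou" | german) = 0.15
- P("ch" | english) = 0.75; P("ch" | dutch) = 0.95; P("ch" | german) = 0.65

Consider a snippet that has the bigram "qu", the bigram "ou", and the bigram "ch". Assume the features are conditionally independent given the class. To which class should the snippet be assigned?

english

english: 0.5 × 0.65 × 0.4 × 0.75 = 0.0975
dutch: 0.2 × 0.1 × 0.6 × 0.95 = 0.0114
german: 0.3 × 0.5 × 0.15 × 0.65 = 0.014625
Highest score → english.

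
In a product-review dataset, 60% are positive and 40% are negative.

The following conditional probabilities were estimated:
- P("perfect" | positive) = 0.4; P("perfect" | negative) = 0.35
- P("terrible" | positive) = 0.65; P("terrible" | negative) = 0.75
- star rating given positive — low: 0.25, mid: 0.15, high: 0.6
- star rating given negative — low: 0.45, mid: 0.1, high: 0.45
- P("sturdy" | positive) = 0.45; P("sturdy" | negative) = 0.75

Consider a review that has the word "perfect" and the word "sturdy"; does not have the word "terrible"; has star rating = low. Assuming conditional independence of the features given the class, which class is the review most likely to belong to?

positive: 0.6 × 0.4 × (1−0.65) × 0.25 × 0.45 = 0.00945
negative: 0.4 × 0.35 × (1−0.75) × 0.45 × 0.75 = 0.0118125
Highest score → negative.

negative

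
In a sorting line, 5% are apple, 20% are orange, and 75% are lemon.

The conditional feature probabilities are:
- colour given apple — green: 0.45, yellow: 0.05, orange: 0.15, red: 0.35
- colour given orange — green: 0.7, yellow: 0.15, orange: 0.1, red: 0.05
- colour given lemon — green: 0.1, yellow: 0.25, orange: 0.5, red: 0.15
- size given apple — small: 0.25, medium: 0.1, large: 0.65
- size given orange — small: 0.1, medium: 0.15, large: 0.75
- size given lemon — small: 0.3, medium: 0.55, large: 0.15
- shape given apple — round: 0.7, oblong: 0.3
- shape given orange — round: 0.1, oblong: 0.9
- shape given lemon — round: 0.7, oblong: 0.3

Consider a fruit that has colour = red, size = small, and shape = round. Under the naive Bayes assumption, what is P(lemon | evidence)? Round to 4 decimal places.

0.8819

apple: 0.05 × 0.35 × 0.25 × 0.7 = 0.0030625
orange: 0.2 × 0.05 × 0.1 × 0.1 = 0.0001
lemon: 0.75 × 0.15 × 0.3 × 0.7 = 0.023625
P(lemon | x) = 0.023625 / 0.0267875 ≈ 0.8819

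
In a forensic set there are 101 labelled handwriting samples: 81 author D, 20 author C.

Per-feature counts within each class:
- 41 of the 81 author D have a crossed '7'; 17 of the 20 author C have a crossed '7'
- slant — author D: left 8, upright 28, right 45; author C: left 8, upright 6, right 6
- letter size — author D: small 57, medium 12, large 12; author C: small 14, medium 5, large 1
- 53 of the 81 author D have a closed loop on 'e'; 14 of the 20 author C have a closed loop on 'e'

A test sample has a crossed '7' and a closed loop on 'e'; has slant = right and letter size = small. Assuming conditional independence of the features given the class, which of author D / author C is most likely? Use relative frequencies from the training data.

author D

author D: (81/101) × (41/81) × (45/81) × (57/81) × (53/81) ≈ 0.103841
author C: (20/101) × (17/20) × (6/20) × (14/20) × (14/20) ≈ 0.0247426
Highest score → author D.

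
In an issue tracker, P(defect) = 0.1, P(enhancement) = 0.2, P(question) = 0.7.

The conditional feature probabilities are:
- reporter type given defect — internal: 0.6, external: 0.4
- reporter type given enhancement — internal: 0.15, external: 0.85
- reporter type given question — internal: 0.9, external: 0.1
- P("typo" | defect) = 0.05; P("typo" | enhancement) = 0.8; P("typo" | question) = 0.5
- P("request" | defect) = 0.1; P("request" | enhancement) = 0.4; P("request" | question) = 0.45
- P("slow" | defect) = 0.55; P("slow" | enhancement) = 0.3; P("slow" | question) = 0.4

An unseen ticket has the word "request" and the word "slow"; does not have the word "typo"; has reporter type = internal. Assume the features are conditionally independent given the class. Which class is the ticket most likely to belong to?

defect: 0.1 × 0.6 × (1−0.05) × 0.1 × 0.55 = 0.003135
enhancement: 0.2 × 0.15 × (1−0.8) × 0.4 × 0.3 = 0.00072
question: 0.7 × 0.9 × (1−0.5) × 0.45 × 0.4 = 0.0567
Highest score → question.

question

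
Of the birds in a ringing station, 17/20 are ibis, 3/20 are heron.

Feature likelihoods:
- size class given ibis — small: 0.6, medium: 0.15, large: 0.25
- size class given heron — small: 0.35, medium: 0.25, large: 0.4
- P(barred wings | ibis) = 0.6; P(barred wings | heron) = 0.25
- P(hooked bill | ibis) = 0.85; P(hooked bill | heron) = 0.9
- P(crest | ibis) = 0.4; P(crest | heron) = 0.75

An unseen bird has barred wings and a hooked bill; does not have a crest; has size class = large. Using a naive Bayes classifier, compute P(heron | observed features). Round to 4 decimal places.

0.0493

ibis: 0.85 × 0.25 × 0.6 × 0.85 × (1−0.4) = 0.065025
heron: 0.15 × 0.4 × 0.25 × 0.9 × (1−0.75) = 0.003375
P(heron | x) = 0.003375 / 0.0684 ≈ 0.0493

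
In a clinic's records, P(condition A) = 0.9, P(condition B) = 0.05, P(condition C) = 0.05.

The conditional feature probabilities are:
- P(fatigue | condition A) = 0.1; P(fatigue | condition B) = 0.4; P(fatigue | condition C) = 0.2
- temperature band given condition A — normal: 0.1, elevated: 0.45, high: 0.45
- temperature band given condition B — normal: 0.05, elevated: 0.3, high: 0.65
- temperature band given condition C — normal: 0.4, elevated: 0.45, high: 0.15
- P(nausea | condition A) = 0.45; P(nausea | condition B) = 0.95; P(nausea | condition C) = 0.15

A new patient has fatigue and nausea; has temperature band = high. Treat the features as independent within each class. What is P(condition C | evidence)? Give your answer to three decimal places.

0.007

condition A: 0.9 × 0.1 × 0.45 × 0.45 = 0.018225
condition B: 0.05 × 0.4 × 0.65 × 0.95 = 0.01235
condition C: 0.05 × 0.2 × 0.15 × 0.15 = 0.000225
P(condition C | x) = 0.000225 / 0.0308 ≈ 0.007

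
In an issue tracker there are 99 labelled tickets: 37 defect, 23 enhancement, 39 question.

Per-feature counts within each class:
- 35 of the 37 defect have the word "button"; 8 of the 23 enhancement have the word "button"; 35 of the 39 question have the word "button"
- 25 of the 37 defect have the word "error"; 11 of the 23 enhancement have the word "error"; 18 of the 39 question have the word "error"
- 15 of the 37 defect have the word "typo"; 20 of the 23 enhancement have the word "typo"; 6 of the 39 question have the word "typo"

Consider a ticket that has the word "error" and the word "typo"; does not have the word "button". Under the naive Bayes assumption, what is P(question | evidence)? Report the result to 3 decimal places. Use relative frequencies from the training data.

defect: (37/99) × (2/37) × (25/37) × (15/37) ≈ 0.00553379
enhancement: (23/99) × (15/23) × (11/23) × (20/23) ≈ 0.063012
question: (39/99) × (4/39) × (18/39) × (6/39) ≈ 0.00286893
P(question | x) = 0.00286893 / 0.07141472 ≈ 0.040

0.040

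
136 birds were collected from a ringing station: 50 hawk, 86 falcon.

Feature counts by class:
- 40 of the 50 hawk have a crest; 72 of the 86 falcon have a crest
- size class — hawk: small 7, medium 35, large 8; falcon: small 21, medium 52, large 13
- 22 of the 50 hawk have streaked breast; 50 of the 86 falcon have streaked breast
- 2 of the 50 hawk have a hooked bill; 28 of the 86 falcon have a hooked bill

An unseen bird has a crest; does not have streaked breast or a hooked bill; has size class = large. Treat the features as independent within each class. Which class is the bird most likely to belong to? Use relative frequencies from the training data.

hawk

hawk: (50/136) × (40/50) × (8/50) × (28/50) × (48/50) ≈ 0.0252988
falcon: (86/136) × (72/86) × (13/86) × (36/86) × (58/86) ≈ 0.0225929
Highest score → hawk.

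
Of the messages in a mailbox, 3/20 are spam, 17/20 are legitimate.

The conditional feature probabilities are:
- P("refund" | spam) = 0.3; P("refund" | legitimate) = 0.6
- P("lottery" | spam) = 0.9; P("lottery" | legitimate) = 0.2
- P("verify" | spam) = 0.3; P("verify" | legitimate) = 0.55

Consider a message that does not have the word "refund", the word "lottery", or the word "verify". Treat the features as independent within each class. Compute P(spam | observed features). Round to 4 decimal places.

spam: 0.15 × (1−0.3) × (1−0.9) × (1−0.3) = 0.00735
legitimate: 0.85 × (1−0.6) × (1−0.2) × (1−0.55) = 0.1224
P(spam | x) = 0.00735 / 0.12975 ≈ 0.0566

0.0566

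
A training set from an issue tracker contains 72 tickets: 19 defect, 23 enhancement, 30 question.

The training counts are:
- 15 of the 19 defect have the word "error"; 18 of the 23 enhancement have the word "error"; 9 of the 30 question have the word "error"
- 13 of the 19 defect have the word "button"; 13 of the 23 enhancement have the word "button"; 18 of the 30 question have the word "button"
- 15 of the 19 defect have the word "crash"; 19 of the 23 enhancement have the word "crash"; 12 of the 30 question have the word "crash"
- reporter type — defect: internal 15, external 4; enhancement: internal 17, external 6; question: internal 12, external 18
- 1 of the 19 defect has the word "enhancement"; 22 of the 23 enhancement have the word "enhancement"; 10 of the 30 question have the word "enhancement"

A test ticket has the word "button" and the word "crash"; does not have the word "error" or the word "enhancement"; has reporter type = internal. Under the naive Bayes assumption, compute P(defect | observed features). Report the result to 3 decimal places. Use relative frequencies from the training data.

defect: (19/72) × (4/19) × (13/19) × (15/19) × (15/19) × (18/19) ≈ 0.0224446
enhancement: (23/72) × (5/23) × (13/23) × (19/23) × (17/23) × (1/23) ≈ 0.00104201
question: (30/72) × (21/30) × (18/30) × (12/30) × (12/30) × (20/30) ≈ 0.0186667
P(defect | x) = 0.0224446 / 0.04215331 ≈ 0.532

0.532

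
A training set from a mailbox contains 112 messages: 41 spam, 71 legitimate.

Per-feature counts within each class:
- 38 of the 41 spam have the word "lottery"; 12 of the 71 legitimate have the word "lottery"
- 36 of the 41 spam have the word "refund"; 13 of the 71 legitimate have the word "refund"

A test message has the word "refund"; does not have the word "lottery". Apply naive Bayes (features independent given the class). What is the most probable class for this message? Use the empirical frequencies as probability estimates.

legitimate

spam: (41/112) × (3/41) × (36/41) ≈ 0.0235192
legitimate: (71/112) × (59/71) × (13/71) ≈ 0.0964537
Highest score → legitimate.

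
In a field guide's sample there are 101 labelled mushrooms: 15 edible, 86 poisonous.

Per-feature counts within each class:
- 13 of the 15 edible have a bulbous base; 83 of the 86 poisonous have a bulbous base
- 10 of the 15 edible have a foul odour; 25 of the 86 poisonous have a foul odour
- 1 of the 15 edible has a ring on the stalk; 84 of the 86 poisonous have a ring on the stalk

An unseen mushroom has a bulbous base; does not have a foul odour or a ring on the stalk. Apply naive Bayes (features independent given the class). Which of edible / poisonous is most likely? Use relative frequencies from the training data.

edible

edible: (15/101) × (13/15) × (5/15) × (14/15) ≈ 0.040044
poisonous: (86/101) × (83/86) × (61/86) × (2/86) ≈ 0.0135556
Highest score → edible.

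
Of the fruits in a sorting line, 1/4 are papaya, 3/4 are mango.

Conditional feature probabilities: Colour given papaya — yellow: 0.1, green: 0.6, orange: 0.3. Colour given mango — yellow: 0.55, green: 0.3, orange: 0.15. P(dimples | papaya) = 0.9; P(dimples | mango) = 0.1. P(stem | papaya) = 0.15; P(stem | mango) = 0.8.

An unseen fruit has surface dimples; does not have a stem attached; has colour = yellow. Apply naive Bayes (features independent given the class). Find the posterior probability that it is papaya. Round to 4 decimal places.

0.6986

papaya: 0.25 × 0.1 × 0.9 × (1−0.15) = 0.019125
mango: 0.75 × 0.55 × 0.1 × (1−0.8) = 0.00825
P(papaya | x) = 0.019125 / 0.027375 ≈ 0.6986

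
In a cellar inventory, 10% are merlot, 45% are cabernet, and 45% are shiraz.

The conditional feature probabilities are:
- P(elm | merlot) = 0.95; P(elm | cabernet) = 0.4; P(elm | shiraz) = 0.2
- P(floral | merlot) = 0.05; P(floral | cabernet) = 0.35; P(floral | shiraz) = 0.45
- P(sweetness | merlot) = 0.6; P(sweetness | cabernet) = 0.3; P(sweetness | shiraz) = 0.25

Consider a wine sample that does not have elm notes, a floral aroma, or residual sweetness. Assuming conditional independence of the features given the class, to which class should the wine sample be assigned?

shiraz

merlot: 0.1 × (1−0.95) × (1−0.05) × (1−0.6) = 0.0019
cabernet: 0.45 × (1−0.4) × (1−0.35) × (1−0.3) = 0.12285
shiraz: 0.45 × (1−0.2) × (1−0.45) × (1−0.25) = 0.1485
Highest score → shiraz.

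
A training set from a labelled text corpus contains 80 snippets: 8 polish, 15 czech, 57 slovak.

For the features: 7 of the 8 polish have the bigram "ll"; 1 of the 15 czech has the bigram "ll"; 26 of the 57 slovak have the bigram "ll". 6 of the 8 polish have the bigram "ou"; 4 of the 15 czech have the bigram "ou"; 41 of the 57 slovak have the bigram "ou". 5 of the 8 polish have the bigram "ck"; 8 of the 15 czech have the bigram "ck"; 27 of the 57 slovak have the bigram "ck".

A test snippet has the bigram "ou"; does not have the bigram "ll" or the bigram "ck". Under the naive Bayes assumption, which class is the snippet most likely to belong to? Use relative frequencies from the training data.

polish: (8/80) × (1/8) × (6/8) × (3/8) = 0.003515625
czech: (15/80) × (14/15) × (4/15) × (7/15) ≈ 0.0217778
slovak: (57/80) × (31/57) × (41/57) × (30/57) ≈ 0.146699
Highest score → slovak.

slovak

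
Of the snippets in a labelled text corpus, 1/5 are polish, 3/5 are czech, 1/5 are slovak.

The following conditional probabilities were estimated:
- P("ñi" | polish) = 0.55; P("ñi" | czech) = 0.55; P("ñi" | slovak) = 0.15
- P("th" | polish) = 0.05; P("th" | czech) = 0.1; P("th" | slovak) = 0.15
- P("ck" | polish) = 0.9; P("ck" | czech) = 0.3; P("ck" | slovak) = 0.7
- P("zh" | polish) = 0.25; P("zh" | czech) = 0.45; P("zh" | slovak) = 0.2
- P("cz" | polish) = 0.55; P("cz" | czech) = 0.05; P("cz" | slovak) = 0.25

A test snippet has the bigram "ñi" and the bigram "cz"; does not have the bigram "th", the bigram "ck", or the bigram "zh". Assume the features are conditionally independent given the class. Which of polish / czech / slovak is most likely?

polish: 0.2 × 0.55 × (1−0.05) × (1−0.9) × (1−0.25) × 0.55 = 0.004310625
czech: 0.6 × 0.55 × (1−0.1) × (1−0.3) × (1−0.45) × 0.05 = 0.00571725
slovak: 0.2 × 0.15 × (1−0.15) × (1−0.7) × (1−0.2) × 0.25 = 0.00153
Highest score → czech.

czech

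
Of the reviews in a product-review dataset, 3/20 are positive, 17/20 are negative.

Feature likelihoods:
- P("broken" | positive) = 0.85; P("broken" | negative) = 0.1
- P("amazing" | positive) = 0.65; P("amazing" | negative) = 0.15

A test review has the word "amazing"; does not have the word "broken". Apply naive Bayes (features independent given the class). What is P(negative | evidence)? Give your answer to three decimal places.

positive: 0.15 × (1−0.85) × 0.65 = 0.014625
negative: 0.85 × (1−0.1) × 0.15 = 0.11475
P(negative | x) = 0.11475 / 0.129375 ≈ 0.887

0.887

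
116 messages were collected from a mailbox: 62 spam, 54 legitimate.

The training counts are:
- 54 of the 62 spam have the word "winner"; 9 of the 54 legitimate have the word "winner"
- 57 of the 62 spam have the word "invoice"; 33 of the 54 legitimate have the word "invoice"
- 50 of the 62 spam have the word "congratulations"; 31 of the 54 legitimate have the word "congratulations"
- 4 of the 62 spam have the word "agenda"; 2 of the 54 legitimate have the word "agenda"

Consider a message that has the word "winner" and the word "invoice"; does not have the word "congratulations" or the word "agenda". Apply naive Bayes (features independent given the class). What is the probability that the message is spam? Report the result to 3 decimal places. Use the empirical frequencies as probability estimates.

0.799

spam: (62/116) × (54/62) × (57/62) × (12/62) × (58/62) ≈ 0.0774898
legitimate: (54/116) × (9/54) × (33/54) × (23/54) × (52/54) ≈ 0.0194468
P(spam | x) = 0.0774898 / 0.0969366 ≈ 0.799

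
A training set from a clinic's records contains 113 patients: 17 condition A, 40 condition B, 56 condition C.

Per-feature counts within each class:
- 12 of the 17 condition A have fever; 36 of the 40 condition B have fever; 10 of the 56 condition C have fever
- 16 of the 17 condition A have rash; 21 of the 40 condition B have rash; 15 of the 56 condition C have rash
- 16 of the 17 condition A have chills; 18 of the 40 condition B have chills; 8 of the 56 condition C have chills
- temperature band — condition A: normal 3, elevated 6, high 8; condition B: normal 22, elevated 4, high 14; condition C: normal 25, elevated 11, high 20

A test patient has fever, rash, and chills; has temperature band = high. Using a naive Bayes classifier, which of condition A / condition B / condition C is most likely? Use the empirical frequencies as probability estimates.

condition A: (17/113) × (12/17) × (16/17) × (16/17) × (8/17) ≈ 0.0442676
condition B: (40/113) × (36/40) × (21/40) × (18/40) × (14/40) ≈ 0.0263429
condition C: (56/113) × (10/56) × (15/56) × (8/56) × (20/56) ≈ 0.0012094
Highest score → condition A.

condition A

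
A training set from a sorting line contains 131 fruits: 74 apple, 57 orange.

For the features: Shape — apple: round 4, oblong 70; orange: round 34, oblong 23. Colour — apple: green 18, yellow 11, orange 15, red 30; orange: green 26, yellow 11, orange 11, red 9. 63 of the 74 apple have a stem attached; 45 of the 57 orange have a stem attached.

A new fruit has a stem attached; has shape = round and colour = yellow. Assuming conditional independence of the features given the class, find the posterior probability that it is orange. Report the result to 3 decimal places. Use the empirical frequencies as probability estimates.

apple: (74/131) × (4/74) × (11/74) × (63/74) ≈ 0.00386419
orange: (57/131) × (34/57) × (11/57) × (45/57) ≈ 0.0395424
P(orange | x) = 0.0395424 / 0.04340659 ≈ 0.911

0.911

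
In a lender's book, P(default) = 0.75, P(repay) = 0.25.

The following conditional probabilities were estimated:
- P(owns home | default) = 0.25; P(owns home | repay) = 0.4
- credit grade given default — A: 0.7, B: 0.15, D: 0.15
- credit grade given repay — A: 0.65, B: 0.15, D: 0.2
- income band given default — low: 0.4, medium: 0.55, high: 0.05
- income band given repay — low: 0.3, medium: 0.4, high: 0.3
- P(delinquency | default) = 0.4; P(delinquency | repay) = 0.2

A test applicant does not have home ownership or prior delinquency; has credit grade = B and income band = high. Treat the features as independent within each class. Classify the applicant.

repay

default: 0.75 × (1−0.25) × 0.15 × 0.05 × (1−0.4) = 0.00253125
repay: 0.25 × (1−0.4) × 0.15 × 0.3 × (1−0.2) = 0.0054
Highest score → repay.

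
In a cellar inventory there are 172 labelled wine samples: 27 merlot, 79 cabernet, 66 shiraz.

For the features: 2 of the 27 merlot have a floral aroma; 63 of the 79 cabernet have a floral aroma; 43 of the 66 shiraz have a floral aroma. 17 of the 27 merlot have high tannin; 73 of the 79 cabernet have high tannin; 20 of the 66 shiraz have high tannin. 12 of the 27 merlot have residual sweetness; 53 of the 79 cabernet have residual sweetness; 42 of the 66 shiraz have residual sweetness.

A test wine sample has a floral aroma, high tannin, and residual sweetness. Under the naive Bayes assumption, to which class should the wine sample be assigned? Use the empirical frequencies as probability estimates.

merlot: (27/172) × (2/27) × (17/27) × (12/27) ≈ 0.0032539
cabernet: (79/172) × (63/79) × (73/79) × (53/79) ≈ 0.227068
shiraz: (66/172) × (43/66) × (20/66) × (42/66) ≈ 0.0482094
Highest score → cabernet.

cabernet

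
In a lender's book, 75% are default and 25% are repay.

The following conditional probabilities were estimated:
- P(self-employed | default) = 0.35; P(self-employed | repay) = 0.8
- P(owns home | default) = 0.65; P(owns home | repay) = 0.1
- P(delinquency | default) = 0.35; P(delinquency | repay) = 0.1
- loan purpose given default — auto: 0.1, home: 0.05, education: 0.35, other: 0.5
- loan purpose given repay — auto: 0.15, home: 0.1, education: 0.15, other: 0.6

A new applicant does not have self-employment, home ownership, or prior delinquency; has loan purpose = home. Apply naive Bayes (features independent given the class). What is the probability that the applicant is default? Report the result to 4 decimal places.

default: 0.75 × (1−0.35) × (1−0.65) × (1−0.35) × 0.05 = 0.0055453125
repay: 0.25 × (1−0.8) × (1−0.1) × (1−0.1) × 0.1 = 0.00405
P(default | x) = 0.0055453125 / 0.0095953125 ≈ 0.5779

0.5779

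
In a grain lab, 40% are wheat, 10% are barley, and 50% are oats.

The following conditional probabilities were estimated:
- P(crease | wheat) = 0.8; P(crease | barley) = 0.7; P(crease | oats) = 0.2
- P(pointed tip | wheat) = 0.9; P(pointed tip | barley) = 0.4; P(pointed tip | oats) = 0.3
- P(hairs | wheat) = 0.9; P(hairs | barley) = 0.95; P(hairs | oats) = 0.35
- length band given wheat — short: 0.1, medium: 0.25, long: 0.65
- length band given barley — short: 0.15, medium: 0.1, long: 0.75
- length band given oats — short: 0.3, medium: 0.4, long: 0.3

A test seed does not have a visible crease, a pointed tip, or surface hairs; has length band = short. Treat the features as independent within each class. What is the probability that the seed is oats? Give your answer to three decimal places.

0.996

wheat: 0.4 × (1−0.8) × (1−0.9) × (1−0.9) × 0.1 = 0.00008
barley: 0.1 × (1−0.7) × (1−0.4) × (1−0.95) × 0.15 = 0.000135
oats: 0.5 × (1−0.2) × (1−0.3) × (1−0.35) × 0.3 = 0.0546
P(oats | x) = 0.0546 / 0.054815 ≈ 0.996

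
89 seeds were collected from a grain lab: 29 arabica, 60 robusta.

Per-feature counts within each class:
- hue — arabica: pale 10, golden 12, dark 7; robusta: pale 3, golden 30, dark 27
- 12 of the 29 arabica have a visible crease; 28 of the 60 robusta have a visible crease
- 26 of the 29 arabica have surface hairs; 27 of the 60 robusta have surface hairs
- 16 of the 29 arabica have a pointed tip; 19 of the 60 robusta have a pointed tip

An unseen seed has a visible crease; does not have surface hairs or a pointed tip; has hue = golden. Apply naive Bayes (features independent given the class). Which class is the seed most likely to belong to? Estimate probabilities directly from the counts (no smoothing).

arabica: (29/89) × (12/29) × (12/29) × (3/29) × (13/29) ≈ 0.00258728
robusta: (60/89) × (30/60) × (28/60) × (33/60) × (41/60) ≈ 0.0591199
Highest score → robusta.

robusta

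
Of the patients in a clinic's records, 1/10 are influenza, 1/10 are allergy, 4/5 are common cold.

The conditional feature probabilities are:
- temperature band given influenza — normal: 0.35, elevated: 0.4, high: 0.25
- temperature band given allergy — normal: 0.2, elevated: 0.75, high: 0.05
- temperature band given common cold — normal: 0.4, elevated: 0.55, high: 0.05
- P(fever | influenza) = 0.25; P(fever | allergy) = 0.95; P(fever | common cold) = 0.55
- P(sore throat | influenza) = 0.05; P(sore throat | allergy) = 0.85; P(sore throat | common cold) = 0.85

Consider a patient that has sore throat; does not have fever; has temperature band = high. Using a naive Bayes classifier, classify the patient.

influenza: 0.1 × 0.25 × (1−0.25) × 0.05 = 0.0009375
allergy: 0.1 × 0.05 × (1−0.95) × 0.85 = 0.0002125
common cold: 0.8 × 0.05 × (1−0.55) × 0.85 = 0.0153
Highest score → common cold.

common cold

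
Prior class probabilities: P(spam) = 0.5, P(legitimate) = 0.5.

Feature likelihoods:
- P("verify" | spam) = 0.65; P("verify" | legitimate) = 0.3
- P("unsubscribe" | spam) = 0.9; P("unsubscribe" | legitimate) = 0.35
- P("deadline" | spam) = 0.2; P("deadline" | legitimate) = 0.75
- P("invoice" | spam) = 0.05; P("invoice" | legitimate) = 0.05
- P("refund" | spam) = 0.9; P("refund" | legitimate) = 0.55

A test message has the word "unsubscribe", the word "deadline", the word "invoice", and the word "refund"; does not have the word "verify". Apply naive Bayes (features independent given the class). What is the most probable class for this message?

spam: 0.5 × (1−0.65) × 0.9 × 0.2 × 0.05 × 0.9 = 0.0014175
legitimate: 0.5 × (1−0.3) × 0.35 × 0.75 × 0.05 × 0.55 = 0.0025265625
Highest score → legitimate.

legitimate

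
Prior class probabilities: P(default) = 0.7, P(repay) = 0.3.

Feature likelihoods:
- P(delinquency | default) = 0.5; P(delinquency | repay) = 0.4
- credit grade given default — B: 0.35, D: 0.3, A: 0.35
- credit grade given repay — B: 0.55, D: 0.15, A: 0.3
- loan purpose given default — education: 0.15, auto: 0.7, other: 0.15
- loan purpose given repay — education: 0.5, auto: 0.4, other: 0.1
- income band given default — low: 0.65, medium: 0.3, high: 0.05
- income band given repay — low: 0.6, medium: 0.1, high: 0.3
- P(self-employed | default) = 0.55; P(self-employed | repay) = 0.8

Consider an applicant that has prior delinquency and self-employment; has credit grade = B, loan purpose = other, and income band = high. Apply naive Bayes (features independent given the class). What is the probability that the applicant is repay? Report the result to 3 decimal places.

default: 0.7 × 0.5 × 0.35 × 0.15 × 0.05 × 0.55 = 0.0005053125
repay: 0.3 × 0.4 × 0.55 × 0.1 × 0.3 × 0.8 = 0.001584
P(repay | x) = 0.001584 / 0.0020893125 ≈ 0.758

0.758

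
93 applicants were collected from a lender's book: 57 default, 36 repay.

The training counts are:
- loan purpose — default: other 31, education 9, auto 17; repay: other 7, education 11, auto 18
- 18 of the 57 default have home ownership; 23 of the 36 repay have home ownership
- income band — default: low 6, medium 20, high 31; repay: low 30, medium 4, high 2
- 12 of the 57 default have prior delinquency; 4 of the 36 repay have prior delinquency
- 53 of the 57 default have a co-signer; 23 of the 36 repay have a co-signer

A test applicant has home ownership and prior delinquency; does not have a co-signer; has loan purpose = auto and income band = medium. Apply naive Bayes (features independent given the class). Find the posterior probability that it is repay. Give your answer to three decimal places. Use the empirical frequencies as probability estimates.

0.648

default: (57/93) × (17/57) × (18/57) × (20/57) × (12/57) × (4/57) ≈ 0.000299234
repay: (36/93) × (18/36) × (23/36) × (4/36) × (4/36) × (13/36) ≈ 0.000551278
P(repay | x) = 0.000551278 / 0.000850512 ≈ 0.648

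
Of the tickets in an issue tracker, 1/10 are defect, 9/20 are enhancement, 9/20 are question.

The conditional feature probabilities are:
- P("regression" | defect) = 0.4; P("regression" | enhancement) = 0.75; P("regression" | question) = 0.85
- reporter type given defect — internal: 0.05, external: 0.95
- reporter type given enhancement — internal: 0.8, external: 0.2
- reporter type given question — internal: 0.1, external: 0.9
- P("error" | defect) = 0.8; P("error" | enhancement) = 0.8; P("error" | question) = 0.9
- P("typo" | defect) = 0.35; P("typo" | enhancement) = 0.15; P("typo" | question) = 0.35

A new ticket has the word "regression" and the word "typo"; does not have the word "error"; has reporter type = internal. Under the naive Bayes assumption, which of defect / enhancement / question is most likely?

enhancement

defect: 0.1 × 0.4 × 0.05 × (1−0.8) × 0.35 = 0.00014
enhancement: 0.45 × 0.75 × 0.8 × (1−0.8) × 0.15 = 0.0081
question: 0.45 × 0.85 × 0.1 × (1−0.9) × 0.35 = 0.00133875
Highest score → enhancement.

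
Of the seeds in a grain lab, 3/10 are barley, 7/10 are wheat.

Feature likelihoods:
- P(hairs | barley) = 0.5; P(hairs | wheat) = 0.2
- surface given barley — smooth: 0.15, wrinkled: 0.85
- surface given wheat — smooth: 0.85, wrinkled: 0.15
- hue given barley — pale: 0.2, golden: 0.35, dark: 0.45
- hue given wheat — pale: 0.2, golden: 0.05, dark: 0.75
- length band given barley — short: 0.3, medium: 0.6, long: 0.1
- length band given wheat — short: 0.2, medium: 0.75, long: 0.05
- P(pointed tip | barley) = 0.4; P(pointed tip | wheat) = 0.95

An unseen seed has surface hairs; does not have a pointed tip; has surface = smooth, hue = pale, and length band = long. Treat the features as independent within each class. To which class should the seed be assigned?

barley: 0.3 × 0.5 × 0.15 × 0.2 × 0.1 × (1−0.4) = 0.00027
wheat: 0.7 × 0.2 × 0.85 × 0.2 × 0.05 × (1−0.95) = 0.0000595
Highest score → barley.

barley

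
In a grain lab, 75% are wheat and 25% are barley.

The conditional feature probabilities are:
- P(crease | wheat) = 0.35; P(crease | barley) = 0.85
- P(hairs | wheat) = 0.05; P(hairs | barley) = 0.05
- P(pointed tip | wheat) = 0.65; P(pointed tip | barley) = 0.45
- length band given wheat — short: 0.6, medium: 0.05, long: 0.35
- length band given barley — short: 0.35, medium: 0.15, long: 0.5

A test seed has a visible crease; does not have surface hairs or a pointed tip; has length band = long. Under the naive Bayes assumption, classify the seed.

wheat: 0.75 × 0.35 × (1−0.05) × (1−0.65) × 0.35 = 0.0305484375
barley: 0.25 × 0.85 × (1−0.05) × (1−0.45) × 0.5 = 0.055515625
Highest score → barley.

barley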